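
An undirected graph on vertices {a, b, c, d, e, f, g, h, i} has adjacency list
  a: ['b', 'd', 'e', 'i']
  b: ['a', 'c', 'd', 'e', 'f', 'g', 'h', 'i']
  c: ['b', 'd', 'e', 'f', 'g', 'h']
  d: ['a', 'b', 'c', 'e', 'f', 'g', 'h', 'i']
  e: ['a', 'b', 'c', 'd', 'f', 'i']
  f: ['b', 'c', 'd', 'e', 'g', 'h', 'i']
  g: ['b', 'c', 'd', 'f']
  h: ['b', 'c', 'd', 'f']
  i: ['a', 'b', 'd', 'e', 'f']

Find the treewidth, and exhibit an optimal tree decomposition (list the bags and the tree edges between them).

The largest bag has 5 vertices, giving width 4; this decomposition certifies tw(G) ≤ 4. Conversely, {a, b, d, e, i} is a clique of size 5, and the vertices of any clique must share a bag in every tree decomposition; so some bag has ≥ 5 vertices and tw(G) ≥ 4. Combining the bounds, tw(G) = 4.

Treewidth 4.
One optimal decomposition is:
Bags: B1 = {b, c, d, f, g}  B2 = {b, c, d, f, h}  B3 = {b, c, d, e, f}  B4 = {b, d, e, f, i}  B5 = {a, b, d, e, i}
Tree: B1–B2, B1–B3, B3–B4, B4–B5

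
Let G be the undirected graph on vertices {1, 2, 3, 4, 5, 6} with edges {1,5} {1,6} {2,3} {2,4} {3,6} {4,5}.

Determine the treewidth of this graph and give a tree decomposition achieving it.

Each bag holds 3 vertices, so the decomposition has width 2, which upper-bounds the treewidth. Since 6–1–5–4–2–3–6 is a cycle in G, G is not acyclic. Forests are exactly the graphs of treewidth ≤ 1, so tw(G) ≥ 2. Therefore the treewidth is 2.

Treewidth 2.
One optimal decomposition is:
Bags: B1 = {1, 5, 6}  B2 = {4, 5, 6}  B3 = {2, 4, 6}  B4 = {2, 3, 6}
Tree: B1–B2, B2–B3, B3–B4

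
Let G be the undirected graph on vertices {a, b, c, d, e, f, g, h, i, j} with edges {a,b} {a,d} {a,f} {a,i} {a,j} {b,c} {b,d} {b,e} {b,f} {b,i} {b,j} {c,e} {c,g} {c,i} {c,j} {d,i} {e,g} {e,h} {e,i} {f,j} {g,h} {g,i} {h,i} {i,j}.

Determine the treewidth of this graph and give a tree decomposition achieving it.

Each bag holds 4 vertices, so the decomposition has width 3, which upper-bounds the treewidth. For the lower bound, the 4 vertices {a, b, f, j} are pairwise adjacent, and any tree decomposition puts a clique entirely inside one bag — forcing width ≥ 3. The upper and lower bounds meet at 3, so that is the treewidth.

Treewidth 3.
One optimal decomposition is:
Bags: B1 = {a, b, i, j}  B2 = {b, c, i, j}  B3 = {a, b, d, i}  B4 = {a, b, f, j}  B5 = {b, c, e, i}  B6 = {c, e, g, i}  B7 = {e, g, h, i}
Tree: B1–B2, B1–B3, B1–B4, B2–B5, B5–B6, B6–B7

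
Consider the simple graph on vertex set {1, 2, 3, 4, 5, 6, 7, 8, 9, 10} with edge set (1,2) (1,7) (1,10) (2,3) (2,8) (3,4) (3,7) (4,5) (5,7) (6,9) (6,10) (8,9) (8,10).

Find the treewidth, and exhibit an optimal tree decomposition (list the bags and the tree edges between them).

Every bag has size at most 3, so the width is 3 − 1 = 2 and tw(G) ≤ 2. For the lower bound, G contains the cycle 4–5–7–3–4, so G is not a forest; only forests have treewidth ≤ 1, hence tw(G) ≥ 2. Therefore the treewidth is 2.

Treewidth 2.
One optimal decomposition is:
Bags: B1 = {3, 4, 5}  B2 = {3, 5, 7}  B3 = {2, 3, 7}  B4 = {1, 2, 7}  B5 = {1, 2, 8}  B6 = {1, 8, 10}  B7 = {8, 9, 10}  B8 = {6, 9, 10}
Tree: B1–B2, B2–B3, B3–B4, B4–B5, B5–B6, B6–B7, B7–B8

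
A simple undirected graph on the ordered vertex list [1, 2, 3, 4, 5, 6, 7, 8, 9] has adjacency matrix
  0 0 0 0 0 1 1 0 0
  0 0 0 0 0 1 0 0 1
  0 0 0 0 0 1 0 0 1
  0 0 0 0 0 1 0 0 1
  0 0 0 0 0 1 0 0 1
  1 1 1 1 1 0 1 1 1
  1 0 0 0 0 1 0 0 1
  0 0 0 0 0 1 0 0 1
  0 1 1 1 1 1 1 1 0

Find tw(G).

2

A width-2 tree decomposition is:
Bags: B1 = {4, 6, 9}  B2 = {6, 7, 9}  B3 = {2, 6, 9}  B4 = {3, 6, 9}  B5 = {1, 6, 7}  B6 = {5, 6, 9}  B7 = {6, 8, 9}
Tree: B1–B2, B2–B3, B2–B4, B2–B5, B1–B6, B3–B7
The largest bag has 3 vertices, giving width 2; this decomposition certifies tw(G) ≤ 2. On the other hand G contains the 3-clique {1, 6, 7}. A clique must lie in a single bag of any decomposition, so no decomposition can have width below 2. Combining the bounds, tw(G) = 2.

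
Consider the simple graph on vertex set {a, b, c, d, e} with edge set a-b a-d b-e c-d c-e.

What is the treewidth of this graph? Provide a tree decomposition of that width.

Every bag has size at most 3, so the width is 3 − 1 = 2 and tw(G) ≤ 2. For the lower bound, G contains the cycle e–c–d–a–b–e, so G is not a forest; only forests have treewidth ≤ 1, hence tw(G) ≥ 2. The upper and lower bounds meet at 2, so that is the treewidth.

Treewidth 2.
One such decomposition:
Bags: B1 = {c, d, e}  B2 = {a, d, e}  B3 = {a, b, e}
Tree: B1–B2, B2–B3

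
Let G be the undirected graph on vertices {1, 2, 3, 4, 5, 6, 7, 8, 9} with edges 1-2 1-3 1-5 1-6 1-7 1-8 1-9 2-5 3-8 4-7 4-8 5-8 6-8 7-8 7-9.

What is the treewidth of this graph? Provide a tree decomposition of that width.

Treewidth 2.
One optimal decomposition is:
Bags: B1 = {1, 7, 8}  B2 = {1, 3, 8}  B3 = {1, 6, 8}  B4 = {1, 5, 8}  B5 = {1, 7, 9}  B6 = {1, 2, 5}  B7 = {4, 7, 8}
Tree: B1–B2, B1–B3, B3–B4, B1–B5, B4–B6, B1–B7

The largest bag has 3 vertices, giving width 2; this decomposition certifies tw(G) ≤ 2. Conversely, {1, 3, 8} is a clique of size 3, and the vertices of any clique must share a bag in every tree decomposition; so some bag has ≥ 3 vertices and tw(G) ≥ 2. Hence tw(G) = 2 exactly.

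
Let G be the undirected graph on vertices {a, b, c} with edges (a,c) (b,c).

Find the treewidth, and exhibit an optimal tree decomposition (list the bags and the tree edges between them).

Treewidth 1.
One such decomposition:
Bags: B1 = {b, c}  B2 = {a, c}
Tree: B1–B2

The largest bag has 2 vertices, giving width 1; this decomposition certifies tw(G) ≤ 1. Since G has at least one edge (e.g. b–c), it is not an edgeless graph, so tw(G) ≥ 1. Hence tw(G) = 1 exactly.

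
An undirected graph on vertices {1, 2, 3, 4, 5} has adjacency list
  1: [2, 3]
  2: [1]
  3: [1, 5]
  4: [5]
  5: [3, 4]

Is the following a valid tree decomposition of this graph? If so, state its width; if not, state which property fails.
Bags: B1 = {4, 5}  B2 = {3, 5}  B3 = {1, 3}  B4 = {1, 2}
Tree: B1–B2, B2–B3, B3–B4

Vertex coverage: the bags together contain {1, 2, 3, 4, 5}, the full vertex set. Edge coverage: each edge of G has both endpoints in at least one bag. Running intersection: for every vertex, the bags containing it form a connected subtree. All three properties hold, so this is a valid tree decomposition of width max|bag| − 1 = 1, and hence tw(G) ≤ 1.

Yes; width 1.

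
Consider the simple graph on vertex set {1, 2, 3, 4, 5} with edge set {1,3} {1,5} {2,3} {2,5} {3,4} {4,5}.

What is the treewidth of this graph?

2

A width-2 tree decomposition is:
Bags: B1 = {3, 4, 5}  B2 = {2, 3, 5}  B3 = {1, 3, 5}
Tree: B1–B2, B2–B3
Each bag holds 3 vertices, so the decomposition has width 2, which upper-bounds the treewidth. The edges 4–3–2–5–4 form a cycle, so G is not a tree and its treewidth is at least 2. The upper and lower bounds meet at 2, so that is the treewidth.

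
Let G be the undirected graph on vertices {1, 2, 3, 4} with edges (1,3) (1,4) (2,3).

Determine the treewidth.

A width-1 tree decomposition is:
Bags: B1 = {2, 3}  B2 = {1, 3}  B3 = {1, 4}
Tree: B1–B2, B2–B3
Each bag holds 2 vertices, so the decomposition has width 1, which upper-bounds the treewidth. G has an edge, so its treewidth is at least 1. Therefore the treewidth is 1.

1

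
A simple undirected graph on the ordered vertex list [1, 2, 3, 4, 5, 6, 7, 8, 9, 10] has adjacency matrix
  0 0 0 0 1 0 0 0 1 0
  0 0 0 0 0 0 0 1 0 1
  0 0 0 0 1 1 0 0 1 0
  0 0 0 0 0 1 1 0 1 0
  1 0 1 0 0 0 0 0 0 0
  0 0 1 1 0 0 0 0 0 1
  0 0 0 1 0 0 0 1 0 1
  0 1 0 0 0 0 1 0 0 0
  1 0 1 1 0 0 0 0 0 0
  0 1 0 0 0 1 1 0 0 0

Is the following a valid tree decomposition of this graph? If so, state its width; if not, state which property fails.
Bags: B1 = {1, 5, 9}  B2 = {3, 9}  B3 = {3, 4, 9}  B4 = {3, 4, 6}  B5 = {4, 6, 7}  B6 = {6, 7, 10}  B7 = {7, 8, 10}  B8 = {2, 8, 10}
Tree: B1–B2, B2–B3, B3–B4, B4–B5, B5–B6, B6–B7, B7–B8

No — edge (5,3) lies in no bag.

A tree decomposition must satisfy three properties: every vertex lies in some bag; for every edge, both endpoints lie together in some bag; and for every vertex, the bags containing it form a connected subtree. Here edge (5,3) lies in no bag, so the decomposition is invalid.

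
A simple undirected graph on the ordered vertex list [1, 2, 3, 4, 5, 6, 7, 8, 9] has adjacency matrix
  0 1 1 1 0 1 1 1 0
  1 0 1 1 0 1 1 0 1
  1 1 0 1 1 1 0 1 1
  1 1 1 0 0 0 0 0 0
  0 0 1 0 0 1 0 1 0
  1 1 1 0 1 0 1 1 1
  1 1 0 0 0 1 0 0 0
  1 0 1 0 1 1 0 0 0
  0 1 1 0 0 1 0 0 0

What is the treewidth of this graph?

A width-3 tree decomposition is:
Bags: B1 = {3, 5, 6, 8}  B2 = {1, 3, 6, 8}  B3 = {1, 2, 3, 6}  B4 = {1, 2, 6, 7}  B5 = {2, 3, 6, 9}  B6 = {1, 2, 3, 4}
Tree: B1–B2, B2–B3, B3–B4, B3–B5, B3–B6
Each bag holds 4 vertices, so the decomposition has width 3, which upper-bounds the treewidth. On the other hand G contains the 4-clique {1, 2, 3, 4}. A clique must lie in a single bag of any decomposition, so no decomposition can have width below 3. Therefore the treewidth is 3.

3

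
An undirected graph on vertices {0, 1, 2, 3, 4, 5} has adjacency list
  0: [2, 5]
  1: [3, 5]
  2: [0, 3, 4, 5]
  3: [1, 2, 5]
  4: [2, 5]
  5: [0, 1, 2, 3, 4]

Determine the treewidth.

2

A width-2 tree decomposition is:
Bags: B1 = {2, 3, 5}  B2 = {2, 4, 5}  B3 = {1, 3, 5}  B4 = {0, 2, 5}
Tree: B1–B2, B1–B3, B2–B4
Every bag has size at most 3, so the width is 3 − 1 = 2 and tw(G) ≤ 2. Conversely, {1, 3, 5} is a clique of size 3, and the vertices of any clique must share a bag in every tree decomposition; so some bag has ≥ 3 vertices and tw(G) ≥ 2. Combining the bounds, tw(G) = 2.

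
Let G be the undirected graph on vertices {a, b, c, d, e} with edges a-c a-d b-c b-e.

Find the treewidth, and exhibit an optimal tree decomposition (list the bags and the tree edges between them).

Treewidth 1.
Bags: B1 = {a, d}  B2 = {a, c}  B3 = {b, c}  B4 = {b, e}
Tree: B1–B2, B2–B3, B3–B4

The largest bag has 2 vertices, giving width 1; this decomposition certifies tw(G) ≤ 1. Any graph with an edge has treewidth ≥ 1, and G has the edge d–a. Hence tw(G) = 1 exactly.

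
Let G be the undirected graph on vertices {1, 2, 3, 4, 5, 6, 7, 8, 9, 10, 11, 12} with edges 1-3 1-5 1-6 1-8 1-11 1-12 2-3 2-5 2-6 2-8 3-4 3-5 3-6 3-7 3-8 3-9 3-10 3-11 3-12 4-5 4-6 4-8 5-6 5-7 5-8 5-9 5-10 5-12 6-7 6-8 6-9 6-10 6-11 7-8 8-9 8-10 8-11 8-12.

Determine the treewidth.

A width-4 tree decomposition is:
Bags: B1 = {1, 3, 5, 6, 8}  B2 = {1, 3, 6, 8, 11}  B3 = {3, 5, 6, 8, 9}  B4 = {3, 4, 5, 6, 8}  B5 = {3, 5, 6, 8, 10}  B6 = {2, 3, 5, 6, 8}  B7 = {1, 3, 5, 8, 12}  B8 = {3, 5, 6, 7, 8}
Tree: B1–B2, B1–B3, B1–B4, B3–B5, B1–B6, B1–B7, B5–B8
Every bag has size at most 5, so the width is 5 − 1 = 4 and tw(G) ≤ 4. On the other hand G contains the 5-clique {1, 3, 6, 8, 11}. A clique must lie in a single bag of any decomposition, so no decomposition can have width below 4. Therefore the treewidth is 4.

4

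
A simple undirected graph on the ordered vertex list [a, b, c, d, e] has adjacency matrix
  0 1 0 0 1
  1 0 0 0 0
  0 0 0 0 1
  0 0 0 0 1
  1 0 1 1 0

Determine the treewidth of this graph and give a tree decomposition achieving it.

Every bag has size at most 2, so the width is 2 − 1 = 1 and tw(G) ≤ 1. Any graph with an edge has treewidth ≥ 1, and G has the edge e–d. Combining the bounds, tw(G) = 1.

Treewidth 1.
One such decomposition:
Bags: B1 = {d, e}  B2 = {a, e}  B3 = {c, e}  B4 = {a, b}
Tree: B1–B2, B1–B3, B2–B4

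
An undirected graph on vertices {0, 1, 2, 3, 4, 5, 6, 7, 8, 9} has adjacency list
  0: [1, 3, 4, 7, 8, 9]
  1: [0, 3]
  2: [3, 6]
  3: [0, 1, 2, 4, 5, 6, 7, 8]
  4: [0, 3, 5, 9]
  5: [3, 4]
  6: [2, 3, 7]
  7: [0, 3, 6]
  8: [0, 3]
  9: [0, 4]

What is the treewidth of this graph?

2

A width-2 tree decomposition is:
Bags: B1 = {0, 3, 7}  B2 = {0, 3, 4}  B3 = {3, 6, 7}  B4 = {0, 4, 9}  B5 = {2, 3, 6}  B6 = {0, 1, 3}  B7 = {0, 3, 8}  B8 = {3, 4, 5}
Tree: B1–B2, B1–B3, B2–B4, B3–B5, B1–B6, B2–B7, B2–B8
Each bag holds 3 vertices, so the decomposition has width 2, which upper-bounds the treewidth. Conversely, {0, 4, 9} is a clique of size 3, and the vertices of any clique must share a bag in every tree decomposition; so some bag has ≥ 3 vertices and tw(G) ≥ 2. Hence tw(G) = 2 exactly.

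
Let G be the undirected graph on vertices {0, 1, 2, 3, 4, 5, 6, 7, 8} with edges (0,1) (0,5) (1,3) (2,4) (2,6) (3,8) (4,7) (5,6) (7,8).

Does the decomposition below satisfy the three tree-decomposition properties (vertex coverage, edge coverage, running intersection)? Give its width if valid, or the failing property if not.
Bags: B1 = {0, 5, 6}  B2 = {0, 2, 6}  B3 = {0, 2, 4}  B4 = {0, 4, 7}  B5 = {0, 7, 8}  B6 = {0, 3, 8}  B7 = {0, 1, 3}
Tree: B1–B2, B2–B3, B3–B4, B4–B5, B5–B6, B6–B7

Vertex coverage: the bags together contain {0, 1, 2, 3, 4, 5, 6, 7, 8}, the full vertex set. Edge coverage: each edge of G has both endpoints in at least one bag. Running intersection: for every vertex, the bags containing it form a connected subtree. All three properties hold, so this is a valid tree decomposition of width max|bag| − 1 = 2, and hence tw(G) ≤ 2.

Yes; width 2.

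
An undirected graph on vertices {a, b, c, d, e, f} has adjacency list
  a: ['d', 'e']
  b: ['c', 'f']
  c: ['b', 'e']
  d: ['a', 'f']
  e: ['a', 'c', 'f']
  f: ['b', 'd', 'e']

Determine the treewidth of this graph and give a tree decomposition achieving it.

Treewidth 2.
Bags: B1 = {b, c, e}  B2 = {b, e, f}  B3 = {a, e, f}  B4 = {a, d, f}
Tree: B1–B2, B2–B3, B3–B4

Each bag holds 3 vertices, so the decomposition has width 2, which upper-bounds the treewidth. For the lower bound, G contains the cycle c–b–f–e–c, so G is not a forest; only forests have treewidth ≤ 1, hence tw(G) ≥ 2. Hence tw(G) = 2 exactly.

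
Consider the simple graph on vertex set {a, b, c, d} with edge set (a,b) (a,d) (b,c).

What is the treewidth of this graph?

1

A width-1 tree decomposition is:
Bags: B1 = {b, c}  B2 = {a, b}  B3 = {a, d}
Tree: B1–B2, B2–B3
Each bag holds 2 vertices, so the decomposition has width 1, which upper-bounds the treewidth. G has an edge, so its treewidth is at least 1. Therefore the treewidth is 1.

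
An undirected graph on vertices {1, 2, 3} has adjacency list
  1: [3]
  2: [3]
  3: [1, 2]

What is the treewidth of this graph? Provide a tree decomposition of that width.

Treewidth 1.
One such decomposition:
Bags: B1 = {2, 3}  B2 = {1, 3}
Tree: B1–B2

Each bag holds 2 vertices, so the decomposition has width 1, which upper-bounds the treewidth. G has an edge, so its treewidth is at least 1. Therefore the treewidth is 1.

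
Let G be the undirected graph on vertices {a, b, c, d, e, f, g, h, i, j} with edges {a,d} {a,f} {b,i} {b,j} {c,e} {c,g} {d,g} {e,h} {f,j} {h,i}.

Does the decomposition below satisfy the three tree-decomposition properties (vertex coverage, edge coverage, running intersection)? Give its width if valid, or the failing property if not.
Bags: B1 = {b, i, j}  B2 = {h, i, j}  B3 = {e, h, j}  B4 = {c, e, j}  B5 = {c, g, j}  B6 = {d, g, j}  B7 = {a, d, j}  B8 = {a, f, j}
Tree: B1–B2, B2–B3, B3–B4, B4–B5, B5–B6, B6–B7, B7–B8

Yes; width 2.

Vertex coverage: the bags together contain {a, b, c, d, e, f, g, h, i, j}, the full vertex set. Edge coverage: each edge of G has both endpoints in at least one bag. Running intersection: for every vertex, the bags containing it form a connected subtree. All three properties hold, so this is a valid tree decomposition of width max|bag| − 1 = 2, and hence tw(G) ≤ 2.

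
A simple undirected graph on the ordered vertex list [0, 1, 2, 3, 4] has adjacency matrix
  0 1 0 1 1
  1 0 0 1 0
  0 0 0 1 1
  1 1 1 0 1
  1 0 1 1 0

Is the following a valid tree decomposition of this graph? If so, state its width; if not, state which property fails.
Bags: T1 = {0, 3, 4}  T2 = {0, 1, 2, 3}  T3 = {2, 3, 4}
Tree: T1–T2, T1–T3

A tree decomposition must satisfy three properties: every vertex lies in some bag; for every edge, both endpoints lie together in some bag; and for every vertex, the bags containing it form a connected subtree. Here bags containing vertex 2 are not connected in the tree, so the decomposition is invalid.

No — bags containing vertex 2 are not connected in the tree.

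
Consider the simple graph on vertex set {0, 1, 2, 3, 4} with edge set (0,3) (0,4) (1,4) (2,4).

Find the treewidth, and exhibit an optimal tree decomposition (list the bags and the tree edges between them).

Treewidth 1.
One such decomposition:
Bags: B1 = {0, 3}  B2 = {0, 4}  B3 = {2, 4}  B4 = {1, 4}
Tree: B1–B2, B2–B3, B3–B4

Every bag has size at most 2, so the width is 2 − 1 = 1 and tw(G) ≤ 1. Since G has at least one edge (e.g. 3–0), it is not an edgeless graph, so tw(G) ≥ 1. Therefore the treewidth is 1.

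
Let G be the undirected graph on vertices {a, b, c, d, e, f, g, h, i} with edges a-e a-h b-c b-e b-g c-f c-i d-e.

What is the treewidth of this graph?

A width-1 tree decomposition is:
Bags: B1 = {b, e}  B2 = {b, g}  B3 = {d, e}  B4 = {b, c}  B5 = {a, e}  B6 = {c, i}  B7 = {a, h}  B8 = {c, f}
Tree: B1–B2, B1–B3, B2–B4, B1–B5, B4–B6, B5–B7, B4–B8
The largest bag has 2 vertices, giving width 1; this decomposition certifies tw(G) ≤ 1. Since G has at least one edge (e.g. b–e), it is not an edgeless graph, so tw(G) ≥ 1. Combining the bounds, tw(G) = 1.

1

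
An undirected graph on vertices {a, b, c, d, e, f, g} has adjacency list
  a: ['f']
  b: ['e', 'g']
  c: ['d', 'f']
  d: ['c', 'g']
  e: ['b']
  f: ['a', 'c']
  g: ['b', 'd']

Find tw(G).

1

A width-1 tree decomposition is:
Bags: B1 = {b, e}  B2 = {b, g}  B3 = {d, g}  B4 = {c, d}  B5 = {c, f}  B6 = {a, f}
Tree: B1–B2, B2–B3, B3–B4, B4–B5, B5–B6
Every bag has size at most 2, so the width is 2 − 1 = 1 and tw(G) ≤ 1. Any graph with an edge has treewidth ≥ 1, and G has the edge e–b. Combining the bounds, tw(G) = 1.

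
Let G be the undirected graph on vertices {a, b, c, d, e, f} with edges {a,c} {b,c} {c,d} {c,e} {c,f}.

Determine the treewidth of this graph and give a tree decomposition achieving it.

Treewidth 1.
One optimal decomposition is:
Bags: B1 = {c, d}  B2 = {b, c}  B3 = {c, e}  B4 = {a, c}  B5 = {c, f}
Tree: B1–B2, B2–B3, B3–B4, B4–B5

Every bag has size at most 2, so the width is 2 − 1 = 1 and tw(G) ≤ 1. Any graph with an edge has treewidth ≥ 1, and G has the edge c–d. Hence tw(G) = 1 exactly.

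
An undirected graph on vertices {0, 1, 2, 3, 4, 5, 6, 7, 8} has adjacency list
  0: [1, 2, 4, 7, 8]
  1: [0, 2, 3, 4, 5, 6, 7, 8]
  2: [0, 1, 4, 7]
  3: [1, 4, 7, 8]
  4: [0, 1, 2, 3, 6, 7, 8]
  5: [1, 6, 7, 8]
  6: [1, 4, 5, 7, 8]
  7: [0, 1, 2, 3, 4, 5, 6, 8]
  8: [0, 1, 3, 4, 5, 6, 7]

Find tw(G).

4

A width-4 tree decomposition is:
Bags: B1 = {0, 1, 2, 4, 7}  B2 = {0, 1, 4, 7, 8}  B3 = {1, 4, 6, 7, 8}  B4 = {1, 3, 4, 7, 8}  B5 = {1, 5, 6, 7, 8}
Tree: B1–B2, B2–B3, B2–B4, B3–B5
Each bag holds 5 vertices, so the decomposition has width 4, which upper-bounds the treewidth. For the lower bound, the 5 vertices {0, 1, 4, 7, 8} are pairwise adjacent, and any tree decomposition puts a clique entirely inside one bag — forcing width ≥ 4. Combining the bounds, tw(G) = 4.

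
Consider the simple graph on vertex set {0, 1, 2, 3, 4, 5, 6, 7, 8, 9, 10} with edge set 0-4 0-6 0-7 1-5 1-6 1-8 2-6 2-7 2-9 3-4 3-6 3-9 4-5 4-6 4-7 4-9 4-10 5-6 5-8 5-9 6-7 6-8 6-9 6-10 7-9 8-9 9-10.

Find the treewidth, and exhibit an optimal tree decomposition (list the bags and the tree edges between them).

The largest bag has 4 vertices, giving width 3; this decomposition certifies tw(G) ≤ 3. Conversely, {0, 4, 6, 7} is a clique of size 4, and the vertices of any clique must share a bag in every tree decomposition; so some bag has ≥ 4 vertices and tw(G) ≥ 3. Therefore the treewidth is 3.

Treewidth 3.
One optimal decomposition is:
Bags: B1 = {4, 6, 7, 9}  B2 = {4, 5, 6, 9}  B3 = {2, 6, 7, 9}  B4 = {5, 6, 8, 9}  B5 = {3, 4, 6, 9}  B6 = {4, 6, 9, 10}  B7 = {1, 5, 6, 8}  B8 = {0, 4, 6, 7}
Tree: B1–B2, B1–B3, B2–B4, B2–B5, B5–B6, B4–B7, B1–B8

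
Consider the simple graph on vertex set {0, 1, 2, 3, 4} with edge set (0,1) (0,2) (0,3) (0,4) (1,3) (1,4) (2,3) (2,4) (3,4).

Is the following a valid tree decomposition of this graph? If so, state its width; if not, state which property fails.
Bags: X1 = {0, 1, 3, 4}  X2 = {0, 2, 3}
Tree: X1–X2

No — edge (4,2) lies in no bag.

A tree decomposition must satisfy three properties: every vertex lies in some bag; for every edge, both endpoints lie together in some bag; and for every vertex, the bags containing it form a connected subtree. Here edge (4,2) lies in no bag, so the decomposition is invalid.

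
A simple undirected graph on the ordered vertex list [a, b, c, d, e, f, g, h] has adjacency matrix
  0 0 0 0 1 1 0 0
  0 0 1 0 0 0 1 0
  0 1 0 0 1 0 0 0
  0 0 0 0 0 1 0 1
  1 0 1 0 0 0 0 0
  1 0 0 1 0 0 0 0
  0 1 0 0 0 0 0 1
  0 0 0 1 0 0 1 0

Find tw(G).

A width-2 tree decomposition is:
Bags: B1 = {b, c, g}  B2 = {c, e, g}  B3 = {a, e, g}  B4 = {a, f, g}  B5 = {d, f, g}  B6 = {d, g, h}
Tree: B1–B2, B2–B3, B3–B4, B4–B5, B5–B6
Each bag holds 3 vertices, so the decomposition has width 2, which upper-bounds the treewidth. Since g–b–c–e–a–f–d–h–g is a cycle in G, G is not acyclic. Forests are exactly the graphs of treewidth ≤ 1, so tw(G) ≥ 2. Hence tw(G) = 2 exactly.

2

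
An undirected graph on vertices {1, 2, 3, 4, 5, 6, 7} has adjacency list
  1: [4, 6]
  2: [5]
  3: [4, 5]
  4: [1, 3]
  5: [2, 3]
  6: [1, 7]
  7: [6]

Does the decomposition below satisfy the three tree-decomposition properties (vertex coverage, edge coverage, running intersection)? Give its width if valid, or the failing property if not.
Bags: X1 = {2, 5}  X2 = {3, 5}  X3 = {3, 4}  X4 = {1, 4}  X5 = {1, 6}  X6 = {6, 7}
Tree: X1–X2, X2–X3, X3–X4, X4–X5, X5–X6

Vertex coverage: the bags together contain {1, 2, 3, 4, 5, 6, 7}, the full vertex set. Edge coverage: each edge of G has both endpoints in at least one bag. Running intersection: for every vertex, the bags containing it form a connected subtree. All three properties hold, so this is a valid tree decomposition of width max|bag| − 1 = 1, and hence tw(G) ≤ 1.

Yes; width 1.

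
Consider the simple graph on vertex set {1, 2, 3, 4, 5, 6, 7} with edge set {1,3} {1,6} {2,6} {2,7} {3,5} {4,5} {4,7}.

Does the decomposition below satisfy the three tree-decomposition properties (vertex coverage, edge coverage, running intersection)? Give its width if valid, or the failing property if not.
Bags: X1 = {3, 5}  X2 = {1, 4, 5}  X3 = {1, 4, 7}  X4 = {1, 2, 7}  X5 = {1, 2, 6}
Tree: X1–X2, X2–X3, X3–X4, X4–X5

A tree decomposition must satisfy three properties: every vertex lies in some bag; for every edge, both endpoints lie together in some bag; and for every vertex, the bags containing it form a connected subtree. Here edge (1,3) lies in no bag, so the decomposition is invalid.

No — edge (1,3) lies in no bag.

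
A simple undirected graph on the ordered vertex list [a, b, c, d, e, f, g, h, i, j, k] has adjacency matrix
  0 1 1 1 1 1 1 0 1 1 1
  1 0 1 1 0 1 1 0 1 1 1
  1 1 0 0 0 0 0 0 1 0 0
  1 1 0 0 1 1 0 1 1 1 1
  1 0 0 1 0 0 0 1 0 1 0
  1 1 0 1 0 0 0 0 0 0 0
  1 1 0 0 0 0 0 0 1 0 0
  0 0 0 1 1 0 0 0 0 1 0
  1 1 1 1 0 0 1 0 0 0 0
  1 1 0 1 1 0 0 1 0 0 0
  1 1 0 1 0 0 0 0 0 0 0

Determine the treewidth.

A width-3 tree decomposition is:
Bags: B1 = {a, b, d, i}  B2 = {a, b, d, j}  B3 = {a, d, e, j}  B4 = {a, b, d, f}  B5 = {a, b, c, i}  B6 = {d, e, h, j}  B7 = {a, b, d, k}  B8 = {a, b, g, i}
Tree: B1–B2, B2–B3, B2–B4, B1–B5, B3–B6, B2–B7, B1–B8
Every bag has size at most 4, so the width is 4 − 1 = 3 and tw(G) ≤ 3. For the lower bound, the 4 vertices {d, e, h, j} are pairwise adjacent, and any tree decomposition puts a clique entirely inside one bag — forcing width ≥ 3. Therefore the treewidth is 3.

3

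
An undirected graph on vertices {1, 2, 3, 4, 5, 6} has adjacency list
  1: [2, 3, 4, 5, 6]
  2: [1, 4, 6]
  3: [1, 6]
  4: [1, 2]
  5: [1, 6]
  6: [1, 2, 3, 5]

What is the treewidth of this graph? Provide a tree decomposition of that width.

Treewidth 2.
Bags: B1 = {1, 2, 6}  B2 = {1, 5, 6}  B3 = {1, 3, 6}  B4 = {1, 2, 4}
Tree: B1–B2, B1–B3, B1–B4

Every bag has size at most 3, so the width is 3 − 1 = 2 and tw(G) ≤ 2. For the lower bound, the 3 vertices {1, 2, 4} are pairwise adjacent, and any tree decomposition puts a clique entirely inside one bag — forcing width ≥ 2. Hence tw(G) = 2 exactly.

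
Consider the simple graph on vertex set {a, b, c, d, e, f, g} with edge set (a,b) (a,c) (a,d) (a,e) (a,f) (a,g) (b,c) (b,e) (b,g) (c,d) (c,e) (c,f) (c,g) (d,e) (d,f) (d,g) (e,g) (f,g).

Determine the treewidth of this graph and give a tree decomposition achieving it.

Every bag has size at most 5, so the width is 5 − 1 = 4 and tw(G) ≤ 4. On the other hand G contains the 5-clique {a, c, d, e, g}. A clique must lie in a single bag of any decomposition, so no decomposition can have width below 4. Combining the bounds, tw(G) = 4.

Treewidth 4.
One optimal decomposition is:
Bags: B1 = {a, b, c, e, g}  B2 = {a, c, d, e, g}  B3 = {a, c, d, f, g}
Tree: B1–B2, B2–B3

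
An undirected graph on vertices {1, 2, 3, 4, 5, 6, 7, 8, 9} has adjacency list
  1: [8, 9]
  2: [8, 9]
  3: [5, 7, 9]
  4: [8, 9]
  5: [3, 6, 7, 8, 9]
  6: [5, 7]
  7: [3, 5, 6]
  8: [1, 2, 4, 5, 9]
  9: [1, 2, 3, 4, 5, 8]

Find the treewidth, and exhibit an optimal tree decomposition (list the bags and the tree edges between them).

Every bag has size at most 3, so the width is 3 − 1 = 2 and tw(G) ≤ 2. On the other hand G contains the 3-clique {1, 8, 9}. A clique must lie in a single bag of any decomposition, so no decomposition can have width below 2. Combining the bounds, tw(G) = 2.

Treewidth 2.
Bags: B1 = {5, 8, 9}  B2 = {2, 8, 9}  B3 = {1, 8, 9}  B4 = {3, 5, 9}  B5 = {3, 5, 7}  B6 = {4, 8, 9}  B7 = {5, 6, 7}
Tree: B1–B2, B1–B3, B1–B4, B4–B5, B3–B6, B5–B7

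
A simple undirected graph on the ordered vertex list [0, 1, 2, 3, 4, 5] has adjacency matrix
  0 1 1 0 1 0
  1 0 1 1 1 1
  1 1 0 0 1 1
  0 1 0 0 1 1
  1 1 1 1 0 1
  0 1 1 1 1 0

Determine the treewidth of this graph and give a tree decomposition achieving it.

Treewidth 3.
One such decomposition:
Bags: B1 = {1, 2, 4, 5}  B2 = {1, 3, 4, 5}  B3 = {0, 1, 2, 4}
Tree: B1–B2, B1–B3

The largest bag has 4 vertices, giving width 3; this decomposition certifies tw(G) ≤ 3. For the lower bound, the 4 vertices {0, 1, 2, 4} are pairwise adjacent, and any tree decomposition puts a clique entirely inside one bag — forcing width ≥ 3. Therefore the treewidth is 3.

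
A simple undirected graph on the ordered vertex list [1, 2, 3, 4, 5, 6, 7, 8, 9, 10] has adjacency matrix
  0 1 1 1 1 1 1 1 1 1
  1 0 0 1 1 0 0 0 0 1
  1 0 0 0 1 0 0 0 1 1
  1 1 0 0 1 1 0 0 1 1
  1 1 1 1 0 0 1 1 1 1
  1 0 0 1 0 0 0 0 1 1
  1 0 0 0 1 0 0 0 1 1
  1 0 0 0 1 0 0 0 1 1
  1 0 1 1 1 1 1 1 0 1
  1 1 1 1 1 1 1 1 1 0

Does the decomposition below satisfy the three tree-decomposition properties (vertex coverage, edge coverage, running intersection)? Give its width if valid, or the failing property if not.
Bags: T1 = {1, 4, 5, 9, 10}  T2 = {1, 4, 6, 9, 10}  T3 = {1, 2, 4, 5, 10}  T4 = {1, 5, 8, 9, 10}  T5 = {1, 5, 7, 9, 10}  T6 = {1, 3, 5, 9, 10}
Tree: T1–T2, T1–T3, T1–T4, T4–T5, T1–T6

Checking the three conditions: (i) the bags cover all of {1, 2, 3, 4, 5, 6, 7, 8, 9, 10}; (ii) for each edge, some bag contains both endpoints; (iii) the bags containing any fixed vertex form a subtree. All hold, so the decomposition is valid with width 5 − 1 = 4.

Yes; width 4.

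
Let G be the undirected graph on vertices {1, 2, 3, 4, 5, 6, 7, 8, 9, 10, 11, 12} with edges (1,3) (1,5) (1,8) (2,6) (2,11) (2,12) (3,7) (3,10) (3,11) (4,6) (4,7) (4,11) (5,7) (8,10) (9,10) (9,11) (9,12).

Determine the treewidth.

3

A width-3 tree decomposition is:
Bags: B1 = {1, 5, 8, 10}  B2 = {1, 3, 5, 10}  B3 = {3, 5, 7, 10}  B4 = {3, 7, 9, 10}  B5 = {3, 7, 9, 11}  B6 = {4, 7, 9, 11}  B7 = {4, 9, 11, 12}  B8 = {2, 4, 11, 12}  B9 = {2, 4, 6, 12}
Tree: B1–B2, B2–B3, B3–B4, B4–B5, B5–B6, B6–B7, B7–B8, B8–B9
The largest bag has 4 vertices, giving width 3; this decomposition certifies tw(G) ≤ 3. For the lower bound: the 4 vertex sets {1,5,8}, {10}, {3}, {4,7,9,11} are disjoint, each induces a connected subgraph, and every pair is joined by at least one edge of G. Contracting each set to a single vertex therefore yields K_{4} as a minor, and since treewidth is minor-monotone, tw(G) ≥ tw(K_{4}) = 3. Therefore the treewidth is 3.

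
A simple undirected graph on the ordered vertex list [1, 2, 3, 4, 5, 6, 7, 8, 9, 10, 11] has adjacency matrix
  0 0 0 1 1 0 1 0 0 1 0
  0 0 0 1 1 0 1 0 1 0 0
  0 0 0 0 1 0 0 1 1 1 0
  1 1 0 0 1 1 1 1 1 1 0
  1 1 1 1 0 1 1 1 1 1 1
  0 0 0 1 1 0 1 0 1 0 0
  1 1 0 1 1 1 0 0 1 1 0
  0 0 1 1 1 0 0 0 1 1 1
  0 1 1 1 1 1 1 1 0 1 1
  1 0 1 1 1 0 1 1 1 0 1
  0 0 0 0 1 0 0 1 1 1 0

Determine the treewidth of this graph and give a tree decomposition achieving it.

Treewidth 4.
One optimal decomposition is:
Bags: B1 = {4, 5, 7, 9, 10}  B2 = {2, 4, 5, 7, 9}  B3 = {4, 5, 8, 9, 10}  B4 = {3, 5, 8, 9, 10}  B5 = {5, 8, 9, 10, 11}  B6 = {4, 5, 6, 7, 9}  B7 = {1, 4, 5, 7, 10}
Tree: B1–B2, B1–B3, B3–B4, B4–B5, B1–B6, B1–B7

The largest bag has 5 vertices, giving width 4; this decomposition certifies tw(G) ≤ 4. For the lower bound, the 5 vertices {1, 4, 5, 7, 10} are pairwise adjacent, and any tree decomposition puts a clique entirely inside one bag — forcing width ≥ 4. The upper and lower bounds meet at 4, so that is the treewidth.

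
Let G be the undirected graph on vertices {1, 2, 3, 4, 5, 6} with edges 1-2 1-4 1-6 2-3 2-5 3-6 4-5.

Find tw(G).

A width-2 tree decomposition is:
Bags: B1 = {1, 4, 5}  B2 = {1, 2, 5}  B3 = {1, 2, 6}  B4 = {2, 3, 6}
Tree: B1–B2, B2–B3, B3–B4
Each bag holds 3 vertices, so the decomposition has width 2, which upper-bounds the treewidth. For the lower bound, G contains the cycle 4–5–2–1–4, so G is not a forest; only forests have treewidth ≤ 1, hence tw(G) ≥ 2. Hence tw(G) = 2 exactly.

2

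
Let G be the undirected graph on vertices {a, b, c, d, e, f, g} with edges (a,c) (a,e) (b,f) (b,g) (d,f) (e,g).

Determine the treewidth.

A width-1 tree decomposition is:
Bags: B1 = {d, f}  B2 = {b, f}  B3 = {b, g}  B4 = {e, g}  B5 = {a, e}  B6 = {a, c}
Tree: B1–B2, B2–B3, B3–B4, B4–B5, B5–B6
Every bag has size at most 2, so the width is 2 − 1 = 1 and tw(G) ≤ 1. G has an edge, so its treewidth is at least 1. The upper and lower bounds meet at 1, so that is the treewidth.

1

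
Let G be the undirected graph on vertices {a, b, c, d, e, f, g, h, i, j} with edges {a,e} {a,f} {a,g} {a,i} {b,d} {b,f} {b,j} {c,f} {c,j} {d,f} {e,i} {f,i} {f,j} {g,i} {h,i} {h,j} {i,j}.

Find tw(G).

A width-2 tree decomposition is:
Bags: B1 = {f, i, j}  B2 = {c, f, j}  B3 = {h, i, j}  B4 = {a, f, i}  B5 = {b, f, j}  B6 = {b, d, f}  B7 = {a, g, i}  B8 = {a, e, i}
Tree: B1–B2, B1–B3, B1–B4, B2–B5, B5–B6, B4–B7, B4–B8
The largest bag has 3 vertices, giving width 2; this decomposition certifies tw(G) ≤ 2. Conversely, {a, g, i} is a clique of size 3, and the vertices of any clique must share a bag in every tree decomposition; so some bag has ≥ 3 vertices and tw(G) ≥ 2. The upper and lower bounds meet at 2, so that is the treewidth.

2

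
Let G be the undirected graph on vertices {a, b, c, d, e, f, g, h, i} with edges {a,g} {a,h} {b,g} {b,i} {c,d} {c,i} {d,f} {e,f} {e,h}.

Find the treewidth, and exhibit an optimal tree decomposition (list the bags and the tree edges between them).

The largest bag has 3 vertices, giving width 2; this decomposition certifies tw(G) ≤ 2. The edges c–d–f–e–h–a–g–b–i–c form a cycle, so G is not a tree and its treewidth is at least 2. Therefore the treewidth is 2.

Treewidth 2.
One optimal decomposition is:
Bags: B1 = {c, d, f}  B2 = {c, e, f}  B3 = {c, e, h}  B4 = {a, c, h}  B5 = {a, c, g}  B6 = {b, c, g}  B7 = {b, c, i}
Tree: B1–B2, B2–B3, B3–B4, B4–B5, B5–B6, B6–B7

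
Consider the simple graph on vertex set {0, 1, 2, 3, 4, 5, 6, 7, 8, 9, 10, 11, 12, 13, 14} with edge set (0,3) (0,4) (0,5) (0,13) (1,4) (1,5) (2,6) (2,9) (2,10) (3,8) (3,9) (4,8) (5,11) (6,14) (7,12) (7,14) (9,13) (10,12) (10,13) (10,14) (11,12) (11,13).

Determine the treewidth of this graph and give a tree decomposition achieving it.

The largest bag has 4 vertices, giving width 3; this decomposition certifies tw(G) ≤ 3. For the lower bound: the 4 vertex sets {1,4,8}, {3}, {0}, {5,9,11,13} are disjoint, each induces a connected subgraph, and every pair is joined by at least one edge of G. Contracting each set to a single vertex therefore yields K_{4} as a minor, and since treewidth is minor-monotone, tw(G) ≥ tw(K_{4}) = 3. The upper and lower bounds meet at 3, so that is the treewidth.

Treewidth 3.
One such decomposition:
Bags: B1 = {1, 3, 4, 8}  B2 = {0, 1, 3, 4}  B3 = {0, 1, 3, 5}  B4 = {0, 3, 5, 9}  B5 = {0, 5, 9, 13}  B6 = {5, 9, 11, 13}  B7 = {2, 9, 11, 13}  B8 = {2, 10, 11, 13}  B9 = {2, 10, 11, 12}  B10 = {2, 6, 10, 12}  B11 = {6, 10, 12, 14}  B12 = {6, 7, 12, 14}
Tree: B1–B2, B2–B3, B3–B4, B4–B5, B5–B6, B6–B7, B7–B8, B8–B9, B9–B10, B10–B11, B11–B12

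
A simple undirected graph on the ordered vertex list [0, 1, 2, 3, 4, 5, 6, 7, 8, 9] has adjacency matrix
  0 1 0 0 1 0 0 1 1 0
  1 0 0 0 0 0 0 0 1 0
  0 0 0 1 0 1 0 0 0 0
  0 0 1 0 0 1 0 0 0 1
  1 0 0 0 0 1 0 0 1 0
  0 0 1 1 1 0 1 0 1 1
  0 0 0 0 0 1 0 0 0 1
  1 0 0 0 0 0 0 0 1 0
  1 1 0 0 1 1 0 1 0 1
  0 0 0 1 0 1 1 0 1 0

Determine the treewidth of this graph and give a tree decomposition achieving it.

The largest bag has 3 vertices, giving width 2; this decomposition certifies tw(G) ≤ 2. On the other hand G contains the 3-clique {0, 1, 8}. A clique must lie in a single bag of any decomposition, so no decomposition can have width below 2. The upper and lower bounds meet at 2, so that is the treewidth.

Treewidth 2.
One optimal decomposition is:
Bags: B1 = {5, 8, 9}  B2 = {4, 5, 8}  B3 = {0, 4, 8}  B4 = {0, 1, 8}  B5 = {3, 5, 9}  B6 = {2, 3, 5}  B7 = {0, 7, 8}  B8 = {5, 6, 9}
Tree: B1–B2, B2–B3, B3–B4, B1–B5, B5–B6, B4–B7, B5–B8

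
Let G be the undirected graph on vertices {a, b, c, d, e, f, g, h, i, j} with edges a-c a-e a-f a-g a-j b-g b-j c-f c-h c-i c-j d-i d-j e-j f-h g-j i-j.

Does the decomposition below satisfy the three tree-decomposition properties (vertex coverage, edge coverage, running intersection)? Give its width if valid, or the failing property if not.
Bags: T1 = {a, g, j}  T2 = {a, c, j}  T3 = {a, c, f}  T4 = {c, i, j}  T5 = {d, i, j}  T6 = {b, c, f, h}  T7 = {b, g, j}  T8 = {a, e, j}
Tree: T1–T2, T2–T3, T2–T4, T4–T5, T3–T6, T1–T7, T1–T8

A tree decomposition must satisfy three properties: every vertex lies in some bag; for every edge, both endpoints lie together in some bag; and for every vertex, the bags containing it form a connected subtree. Here bags containing vertex b are not connected in the tree, so the decomposition is invalid.

No — bags containing vertex b are not connected in the tree.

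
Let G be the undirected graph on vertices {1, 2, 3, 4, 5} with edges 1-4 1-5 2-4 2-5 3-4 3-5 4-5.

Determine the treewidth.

A width-2 tree decomposition is:
Bags: B1 = {2, 4, 5}  B2 = {1, 4, 5}  B3 = {3, 4, 5}
Tree: B1–B2, B1–B3
Every bag has size at most 3, so the width is 3 − 1 = 2 and tw(G) ≤ 2. On the other hand G contains the 3-clique {1, 4, 5}. A clique must lie in a single bag of any decomposition, so no decomposition can have width below 2. The upper and lower bounds meet at 2, so that is the treewidth.

2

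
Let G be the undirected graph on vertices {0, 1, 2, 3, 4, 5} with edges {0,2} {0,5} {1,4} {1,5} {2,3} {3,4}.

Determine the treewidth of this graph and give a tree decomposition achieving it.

Treewidth 2.
Bags: B1 = {0, 2, 3}  B2 = {0, 3, 4}  B3 = {0, 1, 4}  B4 = {0, 1, 5}
Tree: B1–B2, B2–B3, B3–B4

Every bag has size at most 3, so the width is 3 − 1 = 2 and tw(G) ≤ 2. The edges 0–2–3–4–1–5–0 form a cycle, so G is not a tree and its treewidth is at least 2. Therefore the treewidth is 2.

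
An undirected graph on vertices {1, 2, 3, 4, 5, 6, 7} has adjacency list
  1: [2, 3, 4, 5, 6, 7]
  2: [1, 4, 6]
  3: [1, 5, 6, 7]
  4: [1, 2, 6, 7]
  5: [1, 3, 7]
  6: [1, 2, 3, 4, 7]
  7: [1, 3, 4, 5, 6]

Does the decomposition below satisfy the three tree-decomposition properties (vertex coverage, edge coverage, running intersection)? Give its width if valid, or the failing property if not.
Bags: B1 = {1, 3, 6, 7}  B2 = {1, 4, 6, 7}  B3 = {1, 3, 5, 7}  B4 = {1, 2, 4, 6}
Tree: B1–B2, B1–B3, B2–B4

Every vertex of G appears in some bag (union = {1, 2, 3, 4, 5, 6, 7}); every edge is covered by a bag; and for each vertex v the set of bags containing v is connected in the bag tree. The decomposition is therefore valid. The largest bag has 4 vertices, so the width is 3.

Yes; width 3.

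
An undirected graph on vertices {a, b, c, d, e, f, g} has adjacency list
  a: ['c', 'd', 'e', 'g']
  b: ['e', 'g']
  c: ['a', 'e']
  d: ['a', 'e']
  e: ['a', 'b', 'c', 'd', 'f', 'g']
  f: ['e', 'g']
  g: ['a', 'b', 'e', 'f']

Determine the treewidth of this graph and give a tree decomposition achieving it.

The largest bag has 3 vertices, giving width 2; this decomposition certifies tw(G) ≤ 2. For the lower bound, the 3 vertices {a, d, e} are pairwise adjacent, and any tree decomposition puts a clique entirely inside one bag — forcing width ≥ 2. The upper and lower bounds meet at 2, so that is the treewidth.

Treewidth 2.
Bags: B1 = {b, e, g}  B2 = {a, e, g}  B3 = {a, d, e}  B4 = {e, f, g}  B5 = {a, c, e}
Tree: B1–B2, B2–B3, B1–B4, B2–B5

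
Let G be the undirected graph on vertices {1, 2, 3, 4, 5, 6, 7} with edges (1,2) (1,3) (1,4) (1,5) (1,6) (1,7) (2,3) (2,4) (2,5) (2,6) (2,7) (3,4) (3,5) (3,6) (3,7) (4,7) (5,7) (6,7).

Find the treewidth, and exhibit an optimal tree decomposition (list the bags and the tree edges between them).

Each bag holds 5 vertices, so the decomposition has width 4, which upper-bounds the treewidth. For the lower bound, the 5 vertices {1, 2, 3, 4, 7} are pairwise adjacent, and any tree decomposition puts a clique entirely inside one bag — forcing width ≥ 4. The upper and lower bounds meet at 4, so that is the treewidth.

Treewidth 4.
One such decomposition:
Bags: B1 = {1, 2, 3, 4, 7}  B2 = {1, 2, 3, 6, 7}  B3 = {1, 2, 3, 5, 7}
Tree: B1–B2, B2–B3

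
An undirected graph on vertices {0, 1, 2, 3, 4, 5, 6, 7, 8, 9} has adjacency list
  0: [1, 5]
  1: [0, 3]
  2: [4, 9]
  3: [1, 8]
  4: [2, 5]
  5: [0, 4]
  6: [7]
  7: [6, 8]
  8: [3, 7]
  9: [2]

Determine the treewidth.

A width-1 tree decomposition is:
Bags: B1 = {6, 7}  B2 = {7, 8}  B3 = {3, 8}  B4 = {1, 3}  B5 = {0, 1}  B6 = {0, 5}  B7 = {4, 5}  B8 = {2, 4}  B9 = {2, 9}
Tree: B1–B2, B2–B3, B3–B4, B4–B5, B5–B6, B6–B7, B7–B8, B8–B9
The largest bag has 2 vertices, giving width 1; this decomposition certifies tw(G) ≤ 1. Since G has at least one edge (e.g. 6–7), it is not an edgeless graph, so tw(G) ≥ 1. The upper and lower bounds meet at 1, so that is the treewidth.

1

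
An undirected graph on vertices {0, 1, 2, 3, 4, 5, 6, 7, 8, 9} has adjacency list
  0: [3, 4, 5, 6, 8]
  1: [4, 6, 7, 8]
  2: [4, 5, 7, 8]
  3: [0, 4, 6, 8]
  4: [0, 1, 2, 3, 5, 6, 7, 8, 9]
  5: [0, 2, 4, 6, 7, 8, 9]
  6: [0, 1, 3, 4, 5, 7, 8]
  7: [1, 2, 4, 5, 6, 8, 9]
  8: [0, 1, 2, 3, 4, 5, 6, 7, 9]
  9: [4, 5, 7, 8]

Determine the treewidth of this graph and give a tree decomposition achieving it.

Each bag holds 5 vertices, so the decomposition has width 4, which upper-bounds the treewidth. On the other hand G contains the 5-clique {1, 4, 6, 7, 8}. A clique must lie in a single bag of any decomposition, so no decomposition can have width below 4. Combining the bounds, tw(G) = 4.

Treewidth 4.
One optimal decomposition is:
Bags: B1 = {4, 5, 6, 7, 8}  B2 = {0, 4, 5, 6, 8}  B3 = {0, 3, 4, 6, 8}  B4 = {1, 4, 6, 7, 8}  B5 = {2, 4, 5, 7, 8}  B6 = {4, 5, 7, 8, 9}
Tree: B1–B2, B2–B3, B1–B4, B1–B5, B1–B6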